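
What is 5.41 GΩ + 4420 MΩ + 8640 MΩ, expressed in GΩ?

18.47 GΩ

In GΩ:
  5.41 GΩ → 5.41
  4420 MΩ = 4420 × 10^-3 GΩ = 4.42
  8640 MΩ = 8640 × 10^-3 GΩ = 8.64
Sum: 5.41 + 4.42 + 8.64 = 18.47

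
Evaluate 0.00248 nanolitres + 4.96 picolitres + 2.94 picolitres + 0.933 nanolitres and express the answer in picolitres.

943.38 picolitres

In picolitres:
  0.00248 nanolitres = 0.00248e3 picolitres = 2.48
  4.96 picolitres → 4.96
  2.94 picolitres → 2.94
  0.933 nanolitres = 0.933e3 picolitres = 933
Sum: 2.48 + 4.96 + 2.94 + 933 = 943.38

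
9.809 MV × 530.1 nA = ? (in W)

5.1997509 W

9.809 × 10^6 × 530.1 × 10^-9 = 5199.7509 × 10^-3 W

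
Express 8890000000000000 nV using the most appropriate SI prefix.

8.89 MV

= 8.89e6 V; 1e6 is mega.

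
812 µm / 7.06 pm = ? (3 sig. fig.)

(812e-6) / (7.06e-12) = 115e6

115000000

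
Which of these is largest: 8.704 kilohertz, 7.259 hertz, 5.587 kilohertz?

8.704 kilohertz

8.704 kilohertz = 8704 hertz
7.259 hertz = 7.259 hertz
5.587 kilohertz = 5587 hertz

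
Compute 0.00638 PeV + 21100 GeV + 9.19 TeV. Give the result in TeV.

In TeV:
  0.00638 PeV = 0.00638 × 10³ TeV = 6.38
  21100 GeV = 21100 × 10⁻³ TeV = 21.1
  9.19 TeV → 9.19
Sum: 6.38 + 21.1 + 9.19 = 36.67

36.67 TeV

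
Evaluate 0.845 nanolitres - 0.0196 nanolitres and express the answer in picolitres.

In picolitres:
  0.845 nanolitres = 0.845e3 picolitres = 845
  0.0196 nanolitres = 0.0196e3 picolitres = 19.6
Difference: 845 - 19.6 = 825.4

825.4 picolitres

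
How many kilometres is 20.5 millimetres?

milli = 10⁻³, kilo = 10³; factor is 10⁻⁶.
20.5 × 10⁻⁶ = 0.0000205

0.0000205 kilometres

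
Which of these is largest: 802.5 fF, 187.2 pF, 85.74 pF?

187.2 pF

802.5 fF = 0.0000000000008025 F
187.2 pF = 0.0000000001872 F
85.74 pF = 0.00000000008574 F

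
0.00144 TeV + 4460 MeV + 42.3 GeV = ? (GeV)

48.2 GeV

In GeV:
  0.00144 TeV = 0.00144e3 GeV = 1.44
  4460 MeV = 4460e-3 GeV = 4.46
  42.3 GeV → 42.3
Sum: 1.44 + 4.46 + 42.3 = 48.2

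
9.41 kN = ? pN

9410000000000000 pN

kilo = 10^3, pico = 10^-12; factor is 10^15.
9.41 × 10^15 = 9410000000000000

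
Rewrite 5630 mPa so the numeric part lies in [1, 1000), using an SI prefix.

= 5.63 Pa; mantissa already in [1, 1000).

5.63 Pa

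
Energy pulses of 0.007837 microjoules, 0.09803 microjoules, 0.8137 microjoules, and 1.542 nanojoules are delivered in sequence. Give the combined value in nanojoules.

921.109 nanojoules

In nanojoules:
  0.007837 microjoules = 0.007837e3 nanojoules = 7.837
  0.09803 microjoules = 0.09803e3 nanojoules = 98.03
  0.8137 microjoules = 0.8137e3 nanojoules = 813.7
  1.542 nanojoules → 1.542
Sum: 7.837 + 98.03 + 813.7 + 1.542 = 921.109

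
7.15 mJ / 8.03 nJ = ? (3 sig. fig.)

(7.15 × 10^-3) / (8.03 × 10^-9) = 0.8904 × 10^6

890000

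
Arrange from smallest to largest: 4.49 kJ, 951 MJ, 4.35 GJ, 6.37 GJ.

4.49 kJ = 4490 J
951 MJ = 951000000 J
4.35 GJ = 4350000000 J
6.37 GJ = 6370000000 J

4.49 kJ < 951 MJ < 4.35 GJ < 6.37 GJ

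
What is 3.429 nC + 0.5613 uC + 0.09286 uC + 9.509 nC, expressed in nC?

In nC:
  3.429 nC → 3.429
  0.5613 uC = 0.5613 × 10³ nC = 561.3
  0.09286 uC = 0.09286 × 10³ nC = 92.86
  9.509 nC → 9.509
Sum: 3.429 + 561.3 + 92.86 + 9.509 = 667.098

667.098 nC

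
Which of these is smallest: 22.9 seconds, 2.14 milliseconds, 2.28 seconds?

2.14 milliseconds

22.9 seconds = 22.9 seconds
2.14 milliseconds = 0.00214 seconds
2.28 seconds = 2.28 seconds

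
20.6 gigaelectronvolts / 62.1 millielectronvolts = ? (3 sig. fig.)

332000000000

(20.6e9) / (62.1e-3) = 0.3317e12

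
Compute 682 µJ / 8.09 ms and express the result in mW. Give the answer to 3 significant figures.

(682e-6) / (8.09e-3) = 84.302e-3 W

84.3 mW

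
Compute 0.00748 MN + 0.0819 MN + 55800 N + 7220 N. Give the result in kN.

In kN:
  0.00748 MN = 0.00748e3 kN = 7.48
  0.0819 MN = 0.0819e3 kN = 81.9
  55800 N = 55800e-3 kN = 55.8
  7220 N = 7220e-3 kN = 7.22
Sum: 7.48 + 81.9 + 55.8 + 7.22 = 152.4

152.4 kN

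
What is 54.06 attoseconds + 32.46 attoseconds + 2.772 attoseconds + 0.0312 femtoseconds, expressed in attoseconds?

In attoseconds:
  54.06 attoseconds → 54.06
  32.46 attoseconds → 32.46
  2.772 attoseconds → 2.772
  0.0312 femtoseconds = 0.0312 × 10³ attoseconds = 31.2
Sum: 54.06 + 32.46 + 2.772 + 31.2 = 120.492

120.492 attoseconds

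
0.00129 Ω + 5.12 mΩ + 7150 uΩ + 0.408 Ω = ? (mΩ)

421.56 mΩ

In mΩ:
  0.00129 Ω = 0.00129e3 mΩ = 1.29
  5.12 mΩ → 5.12
  7150 uΩ = 7150e-3 mΩ = 7.15
  0.408 Ω = 0.408e3 mΩ = 408
Sum: 1.29 + 5.12 + 7.15 + 408 = 421.56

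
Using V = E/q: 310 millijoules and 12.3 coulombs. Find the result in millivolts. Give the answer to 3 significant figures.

25.2 millivolts

(310 × 10^-3) / (12.3) = 25.203 × 10^-3 V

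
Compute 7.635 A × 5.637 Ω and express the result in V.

43.038495 V

7.635 × 5.637 = 43.038495 V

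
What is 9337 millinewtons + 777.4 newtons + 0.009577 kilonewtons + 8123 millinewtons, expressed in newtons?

In newtons:
  9337 millinewtons = 9337 × 10⁻³ newtons = 9.337
  777.4 newtons → 777.4
  0.009577 kilonewtons = 0.009577 × 10³ newtons = 9.577
  8123 millinewtons = 8123 × 10⁻³ newtons = 8.123
Sum: 9.337 + 777.4 + 9.577 + 8.123 = 804.437

804.437 newtons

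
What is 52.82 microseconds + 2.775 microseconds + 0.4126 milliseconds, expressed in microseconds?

468.195 microseconds

In microseconds:
  52.82 microseconds → 52.82
  2.775 microseconds → 2.775
  0.4126 milliseconds = 0.4126 × 10^3 microseconds = 412.6
Sum: 52.82 + 2.775 + 412.6 = 468.195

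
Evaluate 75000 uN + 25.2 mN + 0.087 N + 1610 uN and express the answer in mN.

188.81 mN

In mN:
  75000 uN = 75000e-3 mN = 75
  25.2 mN → 25.2
  0.087 N = 0.087e3 mN = 87
  1610 uN = 1610e-3 mN = 1.61
Sum: 75 + 25.2 + 87 + 1.61 = 188.81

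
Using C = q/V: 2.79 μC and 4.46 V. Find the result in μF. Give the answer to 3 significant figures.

0.626 μF

(2.79 × 10⁻⁶) / (4.46) = 0.62556 × 10⁻⁶ F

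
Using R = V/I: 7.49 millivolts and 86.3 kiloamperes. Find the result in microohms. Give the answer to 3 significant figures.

(7.49 × 10⁻³) / (86.3 × 10³) = 0.08679 × 10⁻⁶ Ω

0.0868 microohms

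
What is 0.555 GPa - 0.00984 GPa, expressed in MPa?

In MPa:
  0.555 GPa = 0.555e3 MPa = 555
  0.00984 GPa = 0.00984e3 MPa = 9.84
Difference: 555 - 9.84 = 545.16

545.16 MPa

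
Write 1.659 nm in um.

0.001659 um

nano = 1e-9, micro = 1e-6; factor is 1e-3.
1.659 × 1e-3 = 0.001659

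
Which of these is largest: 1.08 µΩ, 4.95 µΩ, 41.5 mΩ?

41.5 mΩ

1.08 µΩ = 0.00000108 Ω
4.95 µΩ = 0.00000495 Ω
41.5 mΩ = 0.0415 Ω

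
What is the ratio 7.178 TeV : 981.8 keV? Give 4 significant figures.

7311000

(7.178e12) / (981.8e3) = 0.0073111e9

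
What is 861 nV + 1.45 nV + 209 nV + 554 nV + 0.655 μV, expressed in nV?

In nV:
  861 nV → 861
  1.45 nV → 1.45
  209 nV → 209
  554 nV → 554
  0.655 μV = 0.655 × 10^3 nV = 655
Sum: 861 + 1.45 + 209 + 554 + 655 = 2280.45

2280.45 nV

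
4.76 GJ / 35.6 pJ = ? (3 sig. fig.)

(4.76e9) / (35.6e-12) = 0.1337e21

134000000000000000000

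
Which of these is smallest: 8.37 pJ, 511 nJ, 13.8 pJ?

8.37 pJ = 0.00000000000837 J
511 nJ = 0.000000511 J
13.8 pJ = 0.0000000000138 J

8.37 pJ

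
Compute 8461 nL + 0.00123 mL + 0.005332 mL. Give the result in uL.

15.023 uL

In uL:
  8461 nL = 8461e-3 uL = 8.461
  0.00123 mL = 0.00123e3 uL = 1.23
  0.005332 mL = 0.005332e3 uL = 5.332
Sum: 8.461 + 1.23 + 5.332 = 15.023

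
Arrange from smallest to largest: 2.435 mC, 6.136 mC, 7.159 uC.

2.435 mC = 0.002435 C
6.136 mC = 0.006136 C
7.159 uC = 0.000007159 C

7.159 uC < 2.435 mC < 6.136 mC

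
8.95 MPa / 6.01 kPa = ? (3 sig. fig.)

(8.95e6) / (6.01e3) = 1.489e3

1490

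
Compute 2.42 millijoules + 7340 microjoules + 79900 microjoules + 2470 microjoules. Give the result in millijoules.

In millijoules:
  2.42 millijoules → 2.42
  7340 microjoules = 7340 × 10⁻³ millijoules = 7.34
  79900 microjoules = 79900 × 10⁻³ millijoules = 79.9
  2470 microjoules = 2470 × 10⁻³ millijoules = 2.47
Sum: 2.42 + 7.34 + 79.9 + 2.47 = 92.13

92.13 millijoules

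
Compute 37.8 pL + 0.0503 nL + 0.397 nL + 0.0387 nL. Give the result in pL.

In pL:
  37.8 pL → 37.8
  0.0503 nL = 0.0503 × 10³ pL = 50.3
  0.397 nL = 0.397 × 10³ pL = 397
  0.0387 nL = 0.0387 × 10³ pL = 38.7
Sum: 37.8 + 50.3 + 397 + 38.7 = 523.8

523.8 pL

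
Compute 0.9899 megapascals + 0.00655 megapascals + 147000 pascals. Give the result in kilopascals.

In kilopascals:
  0.9899 megapascals = 0.9899e3 kilopascals = 989.9
  0.00655 megapascals = 0.00655e3 kilopascals = 6.55
  147000 pascals = 147000e-3 kilopascals = 147
Sum: 989.9 + 6.55 + 147 = 1143.45

1143.45 kilopascals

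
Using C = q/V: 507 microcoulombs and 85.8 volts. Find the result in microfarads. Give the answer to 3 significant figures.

(507e-6) / (85.8) = 5.9091e-6 F

5.91 microfarads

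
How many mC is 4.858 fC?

0.000000000004858 mC

femto = 1e-15, milli = 1e-3; factor is 1e-12.
4.858 × 1e-12 = 0.000000000004858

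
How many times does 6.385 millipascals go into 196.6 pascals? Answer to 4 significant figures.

30790

(196.6) / (6.385 × 10⁻³) = 30.791 × 10³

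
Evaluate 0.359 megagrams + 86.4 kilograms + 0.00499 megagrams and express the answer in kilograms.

In kilograms:
  0.359 megagrams = 0.359 × 10^3 kilograms = 359
  86.4 kilograms → 86.4
  0.00499 megagrams = 0.00499 × 10^3 kilograms = 4.99
Sum: 359 + 86.4 + 4.99 = 450.39

450.39 kilograms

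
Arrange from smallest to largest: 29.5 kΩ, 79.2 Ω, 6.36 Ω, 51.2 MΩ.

6.36 Ω < 79.2 Ω < 29.5 kΩ < 51.2 MΩ

29.5 kΩ = 29500 Ω
79.2 Ω = 79.2 Ω
6.36 Ω = 6.36 Ω
51.2 MΩ = 51200000 Ω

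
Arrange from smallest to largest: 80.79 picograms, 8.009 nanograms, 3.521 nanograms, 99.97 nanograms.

80.79 picograms = 0.00000000008079 grams
8.009 nanograms = 0.000000008009 grams
3.521 nanograms = 0.000000003521 grams
99.97 nanograms = 0.00000009997 grams

80.79 picograms < 3.521 nanograms < 8.009 nanograms < 99.97 nanograms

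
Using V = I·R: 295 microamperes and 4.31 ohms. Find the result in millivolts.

1.27145 millivolts

295 × 10⁻⁶ × 4.31 = 1271.45 × 10⁻⁶ V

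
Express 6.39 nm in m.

nano = 1e-9, (no prefix) = 1e0; factor is 1e-9.
6.39 × 1e-9 = 0.00000000639

0.00000000639 m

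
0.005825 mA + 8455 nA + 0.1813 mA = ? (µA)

195.58 µA

In µA:
  0.005825 mA = 0.005825e3 µA = 5.825
  8455 nA = 8455e-3 µA = 8.455
  0.1813 mA = 0.1813e3 µA = 181.3
Sum: 5.825 + 8.455 + 181.3 = 195.58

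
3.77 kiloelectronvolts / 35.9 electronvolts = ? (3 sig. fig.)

105

(3.77e3) / (35.9) = 0.105e3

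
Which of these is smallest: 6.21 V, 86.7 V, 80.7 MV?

6.21 V = 6.21 V
86.7 V = 86.7 V
80.7 MV = 80700000 V

6.21 V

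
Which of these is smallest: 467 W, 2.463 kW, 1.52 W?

467 W = 467 W
2.463 kW = 2463 W
1.52 W = 1.52 W

1.52 W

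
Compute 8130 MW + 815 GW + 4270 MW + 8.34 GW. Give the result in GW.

In GW:
  8130 MW = 8130 × 10⁻³ GW = 8.13
  815 GW → 815
  4270 MW = 4270 × 10⁻³ GW = 4.27
  8.34 GW → 8.34
Sum: 8.13 + 815 + 4.27 + 8.34 = 835.74

835.74 GW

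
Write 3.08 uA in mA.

micro = 1e-6, milli = 1e-3; factor is 1e-3.
3.08 × 1e-3 = 0.00308

0.00308 mA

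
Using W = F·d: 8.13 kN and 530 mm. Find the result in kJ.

4.3089 kJ

8.13 × 10³ × 530 × 10⁻³ = 4308.9 J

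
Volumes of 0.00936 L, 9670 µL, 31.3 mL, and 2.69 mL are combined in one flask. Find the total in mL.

In mL:
  0.00936 L = 0.00936 × 10³ mL = 9.36
  9670 µL = 9670 × 10⁻³ mL = 9.67
  31.3 mL → 31.3
  2.69 mL → 2.69
Sum: 9.36 + 9.67 + 31.3 + 2.69 = 53.02

53.02 mL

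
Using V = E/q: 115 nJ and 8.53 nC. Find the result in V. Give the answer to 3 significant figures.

13.5 V

(115e-9) / (8.53e-9) = 13.482 V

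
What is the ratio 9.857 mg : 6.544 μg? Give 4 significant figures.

1506

(9.857e-3) / (6.544e-6) = 1.5063e3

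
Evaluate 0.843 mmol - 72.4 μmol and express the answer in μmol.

770.6 μmol

In μmol:
  0.843 mmol = 0.843 × 10^3 μmol = 843
  72.4 μmol → 72.4
Difference: 843 - 72.4 = 770.6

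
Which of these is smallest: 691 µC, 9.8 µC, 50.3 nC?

691 µC = 0.000691 C
9.8 µC = 0.0000098 C
50.3 nC = 0.0000000503 C

50.3 nC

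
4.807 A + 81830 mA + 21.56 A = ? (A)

108.197 A

In A:
  4.807 A → 4.807
  81830 mA = 81830 × 10⁻³ A = 81.83
  21.56 A → 21.56
Sum: 4.807 + 81.83 + 21.56 = 108.197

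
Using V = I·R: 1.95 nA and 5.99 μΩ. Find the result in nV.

1.95 × 10⁻⁹ × 5.99 × 10⁻⁶ = 11.6805 × 10⁻¹⁵ V

0.0000116805 nV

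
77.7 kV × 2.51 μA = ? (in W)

77.7 × 10^3 × 2.51 × 10^-6 = 195.027 × 10^-3 W

0.195027 W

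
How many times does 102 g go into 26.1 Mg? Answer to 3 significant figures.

(26.1e6) / (102) = 0.2559e6

256000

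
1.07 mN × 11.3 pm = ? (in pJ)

1.07e-3 × 11.3e-12 = 12.091e-15 J

0.012091 pJ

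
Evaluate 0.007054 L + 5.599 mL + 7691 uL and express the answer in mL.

In mL:
  0.007054 L = 0.007054e3 mL = 7.054
  5.599 mL → 5.599
  7691 uL = 7691e-3 mL = 7.691
Sum: 7.054 + 5.599 + 7.691 = 20.344

20.344 mL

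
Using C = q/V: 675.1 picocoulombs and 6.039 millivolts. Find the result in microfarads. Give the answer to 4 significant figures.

0.1118 microfarads

(675.1 × 10⁻¹²) / (6.039 × 10⁻³) = 111.79 × 10⁻⁹ F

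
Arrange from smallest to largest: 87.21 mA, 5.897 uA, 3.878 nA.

87.21 mA = 0.08721 A
5.897 uA = 0.000005897 A
3.878 nA = 0.000000003878 A

3.878 nA < 5.897 uA < 87.21 mA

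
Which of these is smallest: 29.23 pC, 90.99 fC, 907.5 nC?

29.23 pC = 0.00000000002923 C
90.99 fC = 0.00000000000009099 C
907.5 nC = 0.0000009075 C

90.99 fC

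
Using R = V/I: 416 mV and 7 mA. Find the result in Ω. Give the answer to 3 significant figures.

(416 × 10⁻³) / (7 × 10⁻³) = 59.429 Ω

59.4 Ω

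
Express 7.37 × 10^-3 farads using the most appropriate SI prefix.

7.37 millifarads

= 7.37 × 10^-3 farads; 10^-3 is milli.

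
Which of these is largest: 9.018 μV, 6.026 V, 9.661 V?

9.018 μV = 0.000009018 V
6.026 V = 6.026 V
9.661 V = 9.661 V

9.661 V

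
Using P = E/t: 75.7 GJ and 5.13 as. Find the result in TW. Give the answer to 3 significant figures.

(75.7 × 10⁹) / (5.13 × 10⁻¹⁸) = 14.756 × 10²⁷ W

14800000000000000 TW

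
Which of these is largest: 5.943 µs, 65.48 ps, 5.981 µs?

5.943 µs = 0.000005943 s
65.48 ps = 0.00000000006548 s
5.981 µs = 0.000005981 s

5.981 µs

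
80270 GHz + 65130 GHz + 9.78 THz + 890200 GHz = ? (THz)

1045.38 THz

In THz:
  80270 GHz = 80270e-3 THz = 80.27
  65130 GHz = 65130e-3 THz = 65.13
  9.78 THz → 9.78
  890200 GHz = 890200e-3 THz = 890.2
Sum: 80.27 + 65.13 + 9.78 + 890.2 = 1045.38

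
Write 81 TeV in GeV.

tera = 10^12, giga = 10^9; factor is 10^3.
81 × 10^3 = 81000

81000 GeV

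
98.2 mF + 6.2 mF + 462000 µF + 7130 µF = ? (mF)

573.53 mF

In mF:
  98.2 mF → 98.2
  6.2 mF → 6.2
  462000 µF = 462000 × 10⁻³ mF = 462
  7130 µF = 7130 × 10⁻³ mF = 7.13
Sum: 98.2 + 6.2 + 462 + 7.13 = 573.53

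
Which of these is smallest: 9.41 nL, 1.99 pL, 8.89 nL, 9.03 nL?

1.99 pL

9.41 nL = 0.00000000941 L
1.99 pL = 0.00000000000199 L
8.89 nL = 0.00000000889 L
9.03 nL = 0.00000000903 L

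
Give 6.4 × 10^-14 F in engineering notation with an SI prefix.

64 fF

= 64 × 10^-15 F; 10^-15 is femto.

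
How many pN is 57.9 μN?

57900000 pN

micro = 1e-6, pico = 1e-12; factor is 1e6.
57.9 × 1e6 = 57900000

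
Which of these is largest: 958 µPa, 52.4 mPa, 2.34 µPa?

958 µPa = 0.000958 Pa
52.4 mPa = 0.0524 Pa
2.34 µPa = 0.00000234 Pa

52.4 mPa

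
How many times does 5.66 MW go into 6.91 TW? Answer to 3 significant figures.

(6.91 × 10¹²) / (5.66 × 10⁶) = 1.221 × 10⁶

1220000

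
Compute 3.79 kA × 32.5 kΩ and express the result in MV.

123.175 MV

3.79 × 10³ × 32.5 × 10³ = 123.175 × 10⁶ V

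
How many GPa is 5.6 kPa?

0.0000056 GPa

kilo = 10^3, giga = 10^9; factor is 10^-6.
5.6 × 10^-6 = 0.0000056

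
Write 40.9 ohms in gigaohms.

(no prefix) = 10^0, giga = 10^9; factor is 10^-9.
40.9 × 10^-9 = 0.0000000409

0.0000000409 gigaohms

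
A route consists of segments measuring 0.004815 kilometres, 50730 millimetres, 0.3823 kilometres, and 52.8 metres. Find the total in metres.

In metres:
  0.004815 kilometres = 0.004815 × 10³ metres = 4.815
  50730 millimetres = 50730 × 10⁻³ metres = 50.73
  0.3823 kilometres = 0.3823 × 10³ metres = 382.3
  52.8 metres → 52.8
Sum: 4.815 + 50.73 + 382.3 + 52.8 = 490.645

490.645 metres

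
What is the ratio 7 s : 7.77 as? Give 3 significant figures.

901000000000000000

(7) / (7.77 × 10^-18) = 0.9009 × 10^18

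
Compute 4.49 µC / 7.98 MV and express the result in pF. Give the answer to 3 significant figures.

(4.49 × 10⁻⁶) / (7.98 × 10⁶) = 0.56266 × 10⁻¹² F

0.563 pF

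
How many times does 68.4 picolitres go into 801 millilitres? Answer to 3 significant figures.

(801e-3) / (68.4e-12) = 11.71e9

11700000000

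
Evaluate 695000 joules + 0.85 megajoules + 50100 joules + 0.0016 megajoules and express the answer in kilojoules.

1596.7 kilojoules

In kilojoules:
  695000 joules = 695000 × 10⁻³ kilojoules = 695
  0.85 megajoules = 0.85 × 10³ kilojoules = 850
  50100 joules = 50100 × 10⁻³ kilojoules = 50.1
  0.0016 megajoules = 0.0016 × 10³ kilojoules = 1.6
Sum: 695 + 850 + 50.1 + 1.6 = 1596.7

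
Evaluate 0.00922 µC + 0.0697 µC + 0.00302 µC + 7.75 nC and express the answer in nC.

In nC:
  0.00922 µC = 0.00922 × 10³ nC = 9.22
  0.0697 µC = 0.0697 × 10³ nC = 69.7
  0.00302 µC = 0.00302 × 10³ nC = 3.02
  7.75 nC → 7.75
Sum: 9.22 + 69.7 + 3.02 + 7.75 = 89.69

89.69 nC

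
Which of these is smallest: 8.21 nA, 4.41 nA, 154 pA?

8.21 nA = 0.00000000821 A
4.41 nA = 0.00000000441 A
154 pA = 0.000000000154 A

154 pA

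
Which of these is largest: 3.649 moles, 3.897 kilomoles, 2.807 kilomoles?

3.897 kilomoles

3.649 moles = 3.649 moles
3.897 kilomoles = 3897 moles
2.807 kilomoles = 2807 moles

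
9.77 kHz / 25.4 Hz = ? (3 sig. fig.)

(9.77 × 10^3) / (25.4) = 0.3846 × 10^3

385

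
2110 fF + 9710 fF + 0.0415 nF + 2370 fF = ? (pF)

55.69 pF

In pF:
  2110 fF = 2110 × 10^-3 pF = 2.11
  9710 fF = 9710 × 10^-3 pF = 9.71
  0.0415 nF = 0.0415 × 10^3 pF = 41.5
  2370 fF = 2370 × 10^-3 pF = 2.37
Sum: 2.11 + 9.71 + 41.5 + 2.37 = 55.69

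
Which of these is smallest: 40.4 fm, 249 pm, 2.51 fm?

2.51 fm

40.4 fm = 0.0000000000000404 m
249 pm = 0.000000000249 m
2.51 fm = 0.00000000000000251 m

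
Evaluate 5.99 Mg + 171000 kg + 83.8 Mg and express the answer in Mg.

In Mg:
  5.99 Mg → 5.99
  171000 kg = 171000e-3 Mg = 171
  83.8 Mg → 83.8
Sum: 5.99 + 171 + 83.8 = 260.79

260.79 Mg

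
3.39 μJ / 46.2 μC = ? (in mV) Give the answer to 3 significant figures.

(3.39e-6) / (46.2e-6) = 0.073377 V

73.4 mV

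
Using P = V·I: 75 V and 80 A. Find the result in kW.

75 × 80 = 6000 W

6 kW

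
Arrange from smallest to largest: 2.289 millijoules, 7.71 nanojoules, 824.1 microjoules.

7.71 nanojoules < 824.1 microjoules < 2.289 millijoules

2.289 millijoules = 0.002289 joules
7.71 nanojoules = 0.00000000771 joules
824.1 microjoules = 0.0008241 joules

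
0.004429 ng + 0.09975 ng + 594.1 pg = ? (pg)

In pg:
  0.004429 ng = 0.004429e3 pg = 4.429
  0.09975 ng = 0.09975e3 pg = 99.75
  594.1 pg → 594.1
Sum: 4.429 + 99.75 + 594.1 = 698.279

698.279 pg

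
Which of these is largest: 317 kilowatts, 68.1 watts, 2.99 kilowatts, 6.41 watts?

317 kilowatts = 317000 watts
68.1 watts = 68.1 watts
2.99 kilowatts = 2990 watts
6.41 watts = 6.41 watts

317 kilowatts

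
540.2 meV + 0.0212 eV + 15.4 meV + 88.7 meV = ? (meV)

665.5 meV

In meV:
  540.2 meV → 540.2
  0.0212 eV = 0.0212 × 10³ meV = 21.2
  15.4 meV → 15.4
  88.7 meV → 88.7
Sum: 540.2 + 21.2 + 15.4 + 88.7 = 665.5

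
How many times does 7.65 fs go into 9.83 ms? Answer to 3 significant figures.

1280000000000

(9.83 × 10^-3) / (7.65 × 10^-15) = 1.285 × 10^12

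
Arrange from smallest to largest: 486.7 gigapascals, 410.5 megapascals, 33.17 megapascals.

33.17 megapascals < 410.5 megapascals < 486.7 gigapascals

486.7 gigapascals = 486700000000 pascals
410.5 megapascals = 410500000 pascals
33.17 megapascals = 33170000 pascals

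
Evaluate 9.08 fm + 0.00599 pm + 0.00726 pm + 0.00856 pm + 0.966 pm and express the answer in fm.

In fm:
  9.08 fm → 9.08
  0.00599 pm = 0.00599 × 10^3 fm = 5.99
  0.00726 pm = 0.00726 × 10^3 fm = 7.26
  0.00856 pm = 0.00856 × 10^3 fm = 8.56
  0.966 pm = 0.966 × 10^3 fm = 966
Sum: 9.08 + 5.99 + 7.26 + 8.56 + 966 = 996.89

996.89 fm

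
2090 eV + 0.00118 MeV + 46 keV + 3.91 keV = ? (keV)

In keV:
  2090 eV = 2090 × 10^-3 keV = 2.09
  0.00118 MeV = 0.00118 × 10^3 keV = 1.18
  46 keV → 46
  3.91 keV → 3.91
Sum: 2.09 + 1.18 + 46 + 3.91 = 53.18

53.18 keV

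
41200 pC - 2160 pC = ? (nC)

In nC:
  41200 pC = 41200 × 10^-3 nC = 41.2
  2160 pC = 2160 × 10^-3 nC = 2.16
Difference: 41.2 - 2.16 = 39.04

39.04 nC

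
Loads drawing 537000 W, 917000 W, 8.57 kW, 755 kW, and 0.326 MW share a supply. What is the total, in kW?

In kW:
  537000 W = 537000 × 10^-3 kW = 537
  917000 W = 917000 × 10^-3 kW = 917
  8.57 kW → 8.57
  755 kW → 755
  0.326 MW = 0.326 × 10^3 kW = 326
Sum: 537 + 917 + 8.57 + 755 + 326 = 2543.57

2543.57 kW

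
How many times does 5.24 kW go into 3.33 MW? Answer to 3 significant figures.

635

(3.33 × 10⁶) / (5.24 × 10³) = 0.6355 × 10³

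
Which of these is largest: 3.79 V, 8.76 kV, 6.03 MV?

3.79 V = 3.79 V
8.76 kV = 8760 V
6.03 MV = 6030000 V

6.03 MV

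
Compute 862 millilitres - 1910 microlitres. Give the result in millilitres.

860.09 millilitres

In millilitres:
  862 millilitres → 862
  1910 microlitres = 1910 × 10^-3 millilitres = 1.91
Difference: 862 - 1.91 = 860.09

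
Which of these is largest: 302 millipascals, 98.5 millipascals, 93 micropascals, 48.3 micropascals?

302 millipascals

302 millipascals = 0.302 pascals
98.5 millipascals = 0.0985 pascals
93 micropascals = 0.000093 pascals
48.3 micropascals = 0.0000483 pascals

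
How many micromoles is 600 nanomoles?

0.6 micromoles

nano = 1e-9, micro = 1e-6; factor is 1e-3.
600 × 1e-3 = 0.6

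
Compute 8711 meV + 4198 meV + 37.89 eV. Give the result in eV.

In eV:
  8711 meV = 8711 × 10^-3 eV = 8.711
  4198 meV = 4198 × 10^-3 eV = 4.198
  37.89 eV → 37.89
Sum: 8.711 + 4.198 + 37.89 = 50.799

50.799 eV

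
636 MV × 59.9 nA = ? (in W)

636e6 × 59.9e-9 = 38096.4e-3 W

38.0964 W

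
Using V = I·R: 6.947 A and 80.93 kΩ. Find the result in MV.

0.56222071 MV

6.947 × 80.93 × 10³ = 562.22071 × 10³ V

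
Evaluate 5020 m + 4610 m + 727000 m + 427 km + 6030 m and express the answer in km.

In km:
  5020 m = 5020 × 10⁻³ km = 5.02
  4610 m = 4610 × 10⁻³ km = 4.61
  727000 m = 727000 × 10⁻³ km = 727
  427 km → 427
  6030 m = 6030 × 10⁻³ km = 6.03
Sum: 5.02 + 4.61 + 727 + 427 + 6.03 = 1169.66

1169.66 km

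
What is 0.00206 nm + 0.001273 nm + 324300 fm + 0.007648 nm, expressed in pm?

In pm:
  0.00206 nm = 0.00206e3 pm = 2.06
  0.001273 nm = 0.001273e3 pm = 1.273
  324300 fm = 324300e-3 pm = 324.3
  0.007648 nm = 0.007648e3 pm = 7.648
Sum: 2.06 + 1.273 + 324.3 + 7.648 = 335.281

335.281 pm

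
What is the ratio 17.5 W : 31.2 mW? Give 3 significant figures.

(17.5) / (31.2 × 10⁻³) = 0.5609 × 10³

561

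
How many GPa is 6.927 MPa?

mega = 10⁶, giga = 10⁹; factor is 10⁻³.
6.927 × 10⁻³ = 0.006927

0.006927 GPa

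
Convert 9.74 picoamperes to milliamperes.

pico = 10^-12, milli = 10^-3; factor is 10^-9.
9.74 × 10^-9 = 0.00000000974

0.00000000974 milliamperes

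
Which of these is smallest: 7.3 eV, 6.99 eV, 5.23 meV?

5.23 meV

7.3 eV = 7.3 eV
6.99 eV = 6.99 eV
5.23 meV = 0.00523 eV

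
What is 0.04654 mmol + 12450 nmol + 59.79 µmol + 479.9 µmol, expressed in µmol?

In µmol:
  0.04654 mmol = 0.04654 × 10^3 µmol = 46.54
  12450 nmol = 12450 × 10^-3 µmol = 12.45
  59.79 µmol → 59.79
  479.9 µmol → 479.9
Sum: 46.54 + 12.45 + 59.79 + 479.9 = 598.68

598.68 µmol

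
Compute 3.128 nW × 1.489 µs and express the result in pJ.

3.128 × 10⁻⁹ × 1.489 × 10⁻⁶ = 4.657592 × 10⁻¹⁵ J

0.004657592 pJ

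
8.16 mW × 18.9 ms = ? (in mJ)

8.16e-3 × 18.9e-3 = 154.224e-6 J

0.154224 mJ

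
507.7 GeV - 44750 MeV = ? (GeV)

In GeV:
  507.7 GeV → 507.7
  44750 MeV = 44750 × 10^-3 GeV = 44.75
Difference: 507.7 - 44.75 = 462.95

462.95 GeV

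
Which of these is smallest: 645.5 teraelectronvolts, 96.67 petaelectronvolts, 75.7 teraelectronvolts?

75.7 teraelectronvolts

645.5 teraelectronvolts = 645500000000000 electronvolts
96.67 petaelectronvolts = 96670000000000000 electronvolts
75.7 teraelectronvolts = 75700000000000 electronvolts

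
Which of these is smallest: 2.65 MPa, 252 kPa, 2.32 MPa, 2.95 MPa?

2.65 MPa = 2650000 Pa
252 kPa = 252000 Pa
2.32 MPa = 2320000 Pa
2.95 MPa = 2950000 Pa

252 kPa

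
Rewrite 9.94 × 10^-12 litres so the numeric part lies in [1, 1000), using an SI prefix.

= 9.94 × 10^-12 litres; 10^-12 is pico.

9.94 picolitres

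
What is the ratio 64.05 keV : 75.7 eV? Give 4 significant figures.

846.1

(64.05 × 10^3) / (75.7) = 0.8461 × 10^3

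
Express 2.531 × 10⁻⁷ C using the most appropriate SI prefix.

253.1 nC

= 253.1 × 10⁻⁹ C; 10⁻⁹ is nano.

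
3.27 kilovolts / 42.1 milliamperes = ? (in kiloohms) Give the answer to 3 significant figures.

77.7 kiloohms

(3.27 × 10³) / (42.1 × 10⁻³) = 0.077672 × 10⁶ Ω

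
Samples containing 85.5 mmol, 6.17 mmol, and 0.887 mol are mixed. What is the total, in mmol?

978.67 mmol

In mmol:
  85.5 mmol → 85.5
  6.17 mmol → 6.17
  0.887 mol = 0.887e3 mmol = 887
Sum: 85.5 + 6.17 + 887 = 978.67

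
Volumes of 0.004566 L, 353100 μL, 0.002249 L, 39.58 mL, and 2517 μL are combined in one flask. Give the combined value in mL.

402.012 mL

In mL:
  0.004566 L = 0.004566e3 mL = 4.566
  353100 μL = 353100e-3 mL = 353.1
  0.002249 L = 0.002249e3 mL = 2.249
  39.58 mL → 39.58
  2517 μL = 2517e-3 mL = 2.517
Sum: 4.566 + 353.1 + 2.249 + 39.58 + 2.517 = 402.012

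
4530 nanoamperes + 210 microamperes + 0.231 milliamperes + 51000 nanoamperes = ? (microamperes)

496.53 microamperes

In microamperes:
  4530 nanoamperes = 4530 × 10^-3 microamperes = 4.53
  210 microamperes → 210
  0.231 milliamperes = 0.231 × 10^3 microamperes = 231
  51000 nanoamperes = 51000 × 10^-3 microamperes = 51
Sum: 4.53 + 210 + 231 + 51 = 496.53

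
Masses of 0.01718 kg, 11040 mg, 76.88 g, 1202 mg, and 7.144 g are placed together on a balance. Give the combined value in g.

113.446 g

In g:
  0.01718 kg = 0.01718 × 10³ g = 17.18
  11040 mg = 11040 × 10⁻³ g = 11.04
  76.88 g → 76.88
  1202 mg = 1202 × 10⁻³ g = 1.202
  7.144 g → 7.144
Sum: 17.18 + 11.04 + 76.88 + 1.202 + 7.144 = 113.446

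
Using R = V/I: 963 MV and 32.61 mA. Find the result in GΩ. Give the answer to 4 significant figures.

29.53 GΩ

(963e6) / (32.61e-3) = 29.5308e9 Ω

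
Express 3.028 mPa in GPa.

milli = 10^-3, giga = 10^9; factor is 10^-12.
3.028 × 10^-12 = 0.000000000003028

0.000000000003028 GPa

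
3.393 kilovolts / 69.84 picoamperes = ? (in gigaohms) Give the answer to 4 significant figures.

(3.393 × 10^3) / (69.84 × 10^-12) = 0.0485825 × 10^15 Ω

48580 gigaohms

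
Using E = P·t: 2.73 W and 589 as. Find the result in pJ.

0.00160797 pJ

2.73 × 589 × 10⁻¹⁸ = 1607.97 × 10⁻¹⁸ J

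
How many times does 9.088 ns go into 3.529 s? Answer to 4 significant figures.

388300000

(3.529) / (9.088e-9) = 0.38831e9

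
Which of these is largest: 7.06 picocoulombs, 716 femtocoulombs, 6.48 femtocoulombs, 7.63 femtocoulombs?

7.06 picocoulombs = 0.00000000000706 coulombs
716 femtocoulombs = 0.000000000000716 coulombs
6.48 femtocoulombs = 0.00000000000000648 coulombs
7.63 femtocoulombs = 0.00000000000000763 coulombs

7.06 picocoulombs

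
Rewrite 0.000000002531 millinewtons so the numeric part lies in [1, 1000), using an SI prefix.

2.531 piconewtons

= 2.531 × 10^-12 newtons; 10^-12 is pico.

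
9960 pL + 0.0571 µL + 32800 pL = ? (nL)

In nL:
  9960 pL = 9960 × 10^-3 nL = 9.96
  0.0571 µL = 0.0571 × 10^3 nL = 57.1
  32800 pL = 32800 × 10^-3 nL = 32.8
Sum: 9.96 + 57.1 + 32.8 = 99.86

99.86 nL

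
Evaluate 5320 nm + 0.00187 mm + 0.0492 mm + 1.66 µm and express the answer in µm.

58.05 µm

In µm:
  5320 nm = 5320e-3 µm = 5.32
  0.00187 mm = 0.00187e3 µm = 1.87
  0.0492 mm = 0.0492e3 µm = 49.2
  1.66 µm → 1.66
Sum: 5.32 + 1.87 + 49.2 + 1.66 = 58.05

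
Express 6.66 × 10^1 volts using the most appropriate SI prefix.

= 66.6 volts; mantissa already in [1, 1000).

66.6 volts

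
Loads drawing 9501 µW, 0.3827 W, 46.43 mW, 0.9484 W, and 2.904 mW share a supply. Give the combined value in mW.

In mW:
  9501 µW = 9501 × 10⁻³ mW = 9.501
  0.3827 W = 0.3827 × 10³ mW = 382.7
  46.43 mW → 46.43
  0.9484 W = 0.9484 × 10³ mW = 948.4
  2.904 mW → 2.904
Sum: 9.501 + 382.7 + 46.43 + 948.4 + 2.904 = 1389.935

1389.935 mW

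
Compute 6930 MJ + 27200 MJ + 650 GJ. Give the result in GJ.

684.13 GJ

In GJ:
  6930 MJ = 6930 × 10^-3 GJ = 6.93
  27200 MJ = 27200 × 10^-3 GJ = 27.2
  650 GJ → 650
Sum: 6.93 + 27.2 + 650 = 684.13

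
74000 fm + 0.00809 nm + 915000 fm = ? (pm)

In pm:
  74000 fm = 74000 × 10⁻³ pm = 74
  0.00809 nm = 0.00809 × 10³ pm = 8.09
  915000 fm = 915000 × 10⁻³ pm = 915
Sum: 74 + 8.09 + 915 = 997.09

997.09 pm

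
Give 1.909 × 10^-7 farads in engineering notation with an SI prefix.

= 190.9 × 10^-9 farads; 10^-9 is nano.

190.9 nanofarads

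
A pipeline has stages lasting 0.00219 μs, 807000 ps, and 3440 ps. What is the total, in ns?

812.63 ns

In ns:
  0.00219 μs = 0.00219e3 ns = 2.19
  807000 ps = 807000e-3 ns = 807
  3440 ps = 3440e-3 ns = 3.44
Sum: 2.19 + 807 + 3.44 = 812.63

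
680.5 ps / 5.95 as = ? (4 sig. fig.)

(680.5e-12) / (5.95e-18) = 114.37e6

114400000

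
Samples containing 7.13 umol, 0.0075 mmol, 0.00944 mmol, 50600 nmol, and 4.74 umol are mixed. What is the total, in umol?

In umol:
  7.13 umol → 7.13
  0.0075 mmol = 0.0075 × 10^3 umol = 7.5
  0.00944 mmol = 0.00944 × 10^3 umol = 9.44
  50600 nmol = 50600 × 10^-3 umol = 50.6
  4.74 umol → 4.74
Sum: 7.13 + 7.5 + 9.44 + 50.6 + 4.74 = 79.41

79.41 umol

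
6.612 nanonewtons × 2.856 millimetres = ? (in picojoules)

6.612e-9 × 2.856e-3 = 18.883872e-12 J

18.883872 picojoules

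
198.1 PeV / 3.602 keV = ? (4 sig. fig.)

55000000000000

(198.1 × 10¹⁵) / (3.602 × 10³) = 54.997 × 10¹²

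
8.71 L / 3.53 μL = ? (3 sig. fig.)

2470000

(8.71) / (3.53e-6) = 2.467e6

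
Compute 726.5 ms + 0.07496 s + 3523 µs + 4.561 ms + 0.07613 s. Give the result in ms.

885.674 ms

In ms:
  726.5 ms → 726.5
  0.07496 s = 0.07496 × 10³ ms = 74.96
  3523 µs = 3523 × 10⁻³ ms = 3.523
  4.561 ms → 4.561
  0.07613 s = 0.07613 × 10³ ms = 76.13
Sum: 726.5 + 74.96 + 3.523 + 4.561 + 76.13 = 885.674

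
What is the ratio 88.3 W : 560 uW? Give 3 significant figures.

(88.3) / (560 × 10⁻⁶) = 0.1577 × 10⁶

158000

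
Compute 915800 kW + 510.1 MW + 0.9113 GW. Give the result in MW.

2337.2 MW

In MW:
  915800 kW = 915800 × 10^-3 MW = 915.8
  510.1 MW → 510.1
  0.9113 GW = 0.9113 × 10^3 MW = 911.3
Sum: 915.8 + 510.1 + 911.3 = 2337.2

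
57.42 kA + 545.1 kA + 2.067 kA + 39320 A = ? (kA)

In kA:
  57.42 kA → 57.42
  545.1 kA → 545.1
  2.067 kA → 2.067
  39320 A = 39320e-3 kA = 39.32
Sum: 57.42 + 545.1 + 2.067 + 39.32 = 643.907

643.907 kA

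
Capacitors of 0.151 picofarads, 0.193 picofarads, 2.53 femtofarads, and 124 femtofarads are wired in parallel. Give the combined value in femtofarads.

In femtofarads:
  0.151 picofarads = 0.151 × 10^3 femtofarads = 151
  0.193 picofarads = 0.193 × 10^3 femtofarads = 193
  2.53 femtofarads → 2.53
  124 femtofarads → 124
Sum: 151 + 193 + 2.53 + 124 = 470.53

470.53 femtofarads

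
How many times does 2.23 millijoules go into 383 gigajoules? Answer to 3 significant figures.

172000000000000

(383 × 10^9) / (2.23 × 10^-3) = 171.7 × 10^12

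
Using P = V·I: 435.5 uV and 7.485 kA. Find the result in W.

3.2597175 W

435.5e-6 × 7.485e3 = 3259.7175e-3 W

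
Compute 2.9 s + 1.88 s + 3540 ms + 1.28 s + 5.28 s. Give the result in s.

In s:
  2.9 s → 2.9
  1.88 s → 1.88
  3540 ms = 3540 × 10⁻³ s = 3.54
  1.28 s → 1.28
  5.28 s → 5.28
Sum: 2.9 + 1.88 + 3.54 + 1.28 + 5.28 = 14.88

14.88 s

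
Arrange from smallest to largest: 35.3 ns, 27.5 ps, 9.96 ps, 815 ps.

9.96 ps < 27.5 ps < 815 ps < 35.3 ns

35.3 ns = 0.0000000353 s
27.5 ps = 0.0000000000275 s
9.96 ps = 0.00000000000996 s
815 ps = 0.000000000815 s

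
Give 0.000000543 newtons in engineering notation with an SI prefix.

543 nanonewtons

= 543 × 10⁻⁹ newtons; 10⁻⁹ is nano.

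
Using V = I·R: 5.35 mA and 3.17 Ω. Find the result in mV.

5.35e-3 × 3.17 = 16.9595e-3 V

16.9595 mV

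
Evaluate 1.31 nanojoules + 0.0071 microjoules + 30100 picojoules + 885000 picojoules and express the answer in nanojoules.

923.51 nanojoules

In nanojoules:
  1.31 nanojoules → 1.31
  0.0071 microjoules = 0.0071 × 10³ nanojoules = 7.1
  30100 picojoules = 30100 × 10⁻³ nanojoules = 30.1
  885000 picojoules = 885000 × 10⁻³ nanojoules = 885
Sum: 1.31 + 7.1 + 30.1 + 885 = 923.51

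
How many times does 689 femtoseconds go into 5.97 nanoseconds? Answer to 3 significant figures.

8660

(5.97 × 10^-9) / (689 × 10^-15) = 0.008665 × 10^6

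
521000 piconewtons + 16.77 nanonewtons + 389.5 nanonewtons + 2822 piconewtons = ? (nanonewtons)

In nanonewtons:
  521000 piconewtons = 521000 × 10^-3 nanonewtons = 521
  16.77 nanonewtons → 16.77
  389.5 nanonewtons → 389.5
  2822 piconewtons = 2822 × 10^-3 nanonewtons = 2.822
Sum: 521 + 16.77 + 389.5 + 2.822 = 930.092

930.092 nanonewtons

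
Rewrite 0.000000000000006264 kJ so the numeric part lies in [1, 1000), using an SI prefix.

6.264 pJ

= 6.264e-12 J; 1e-12 is pico.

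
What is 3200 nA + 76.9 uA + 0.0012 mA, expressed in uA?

81.3 uA

In uA:
  3200 nA = 3200 × 10⁻³ uA = 3.2
  76.9 uA → 76.9
  0.0012 mA = 0.0012 × 10³ uA = 1.2
Sum: 3.2 + 76.9 + 1.2 = 81.3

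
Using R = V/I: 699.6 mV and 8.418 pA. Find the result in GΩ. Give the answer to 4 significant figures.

83.11 GΩ

(699.6 × 10⁻³) / (8.418 × 10⁻¹²) = 83.1076 × 10⁹ Ω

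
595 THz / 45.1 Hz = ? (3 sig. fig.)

13200000000000

(595e12) / (45.1) = 13.19e12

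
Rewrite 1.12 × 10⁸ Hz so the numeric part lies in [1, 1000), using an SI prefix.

112 MHz

= 112 × 10⁶ Hz; 10⁶ is mega.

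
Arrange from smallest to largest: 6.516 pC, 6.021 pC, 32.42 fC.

32.42 fC < 6.021 pC < 6.516 pC

6.516 pC = 0.000000000006516 C
6.021 pC = 0.000000000006021 C
32.42 fC = 0.00000000000003242 C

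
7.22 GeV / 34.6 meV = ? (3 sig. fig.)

209000000000

(7.22e9) / (34.6e-3) = 0.2087e12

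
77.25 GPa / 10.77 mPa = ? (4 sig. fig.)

(77.25 × 10⁹) / (10.77 × 10⁻³) = 7.1727 × 10¹²

7173000000000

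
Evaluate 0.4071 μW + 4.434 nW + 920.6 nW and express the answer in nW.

1332.134 nW

In nW:
  0.4071 μW = 0.4071 × 10³ nW = 407.1
  4.434 nW → 4.434
  920.6 nW → 920.6
Sum: 407.1 + 4.434 + 920.6 = 1332.134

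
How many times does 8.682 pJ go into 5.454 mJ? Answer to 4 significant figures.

628200000

(5.454 × 10⁻³) / (8.682 × 10⁻¹²) = 0.6282 × 10⁹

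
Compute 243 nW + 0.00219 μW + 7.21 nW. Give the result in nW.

252.4 nW

In nW:
  243 nW → 243
  0.00219 μW = 0.00219 × 10^3 nW = 2.19
  7.21 nW → 7.21
Sum: 243 + 2.19 + 7.21 = 252.4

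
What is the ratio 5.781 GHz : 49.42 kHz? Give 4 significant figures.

117000

(5.781 × 10⁹) / (49.42 × 10³) = 0.11698 × 10⁶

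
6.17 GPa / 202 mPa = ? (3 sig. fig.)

(6.17 × 10^9) / (202 × 10^-3) = 0.03054 × 10^12

30500000000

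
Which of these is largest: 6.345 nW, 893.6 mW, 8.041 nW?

6.345 nW = 0.000000006345 W
893.6 mW = 0.8936 W
8.041 nW = 0.000000008041 W

893.6 mW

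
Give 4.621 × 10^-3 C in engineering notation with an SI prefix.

4.621 mC

= 4.621 × 10^-3 C; 10^-3 is milli.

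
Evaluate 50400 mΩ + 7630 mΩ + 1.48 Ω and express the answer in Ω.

59.51 Ω

In Ω:
  50400 mΩ = 50400 × 10⁻³ Ω = 50.4
  7630 mΩ = 7630 × 10⁻³ Ω = 7.63
  1.48 Ω → 1.48
Sum: 50.4 + 7.63 + 1.48 = 59.51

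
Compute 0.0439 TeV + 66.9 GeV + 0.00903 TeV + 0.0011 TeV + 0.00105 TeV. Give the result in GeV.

In GeV:
  0.0439 TeV = 0.0439 × 10^3 GeV = 43.9
  66.9 GeV → 66.9
  0.00903 TeV = 0.00903 × 10^3 GeV = 9.03
  0.0011 TeV = 0.0011 × 10^3 GeV = 1.1
  0.00105 TeV = 0.00105 × 10^3 GeV = 1.05
Sum: 43.9 + 66.9 + 9.03 + 1.1 + 1.05 = 121.98

121.98 GeV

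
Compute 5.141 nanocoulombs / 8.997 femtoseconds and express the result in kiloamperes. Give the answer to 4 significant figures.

(5.141e-9) / (8.997e-15) = 0.571413e6 A

571.4 kiloamperes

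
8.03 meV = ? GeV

milli = 10⁻³, giga = 10⁹; factor is 10⁻¹².
8.03 × 10⁻¹² = 0.00000000000803

0.00000000000803 GeV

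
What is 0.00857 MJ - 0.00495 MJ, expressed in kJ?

In kJ:
  0.00857 MJ = 0.00857 × 10^3 kJ = 8.57
  0.00495 MJ = 0.00495 × 10^3 kJ = 4.95
Difference: 8.57 - 4.95 = 3.62

3.62 kJ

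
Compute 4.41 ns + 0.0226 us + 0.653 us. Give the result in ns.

680.01 ns

In ns:
  4.41 ns → 4.41
  0.0226 us = 0.0226 × 10^3 ns = 22.6
  0.653 us = 0.653 × 10^3 ns = 653
Sum: 4.41 + 22.6 + 653 = 680.01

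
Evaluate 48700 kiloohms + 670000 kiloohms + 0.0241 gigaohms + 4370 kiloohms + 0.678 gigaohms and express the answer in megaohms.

In megaohms:
  48700 kiloohms = 48700 × 10^-3 megaohms = 48.7
  670000 kiloohms = 670000 × 10^-3 megaohms = 670
  0.0241 gigaohms = 0.0241 × 10^3 megaohms = 24.1
  4370 kiloohms = 4370 × 10^-3 megaohms = 4.37
  0.678 gigaohms = 0.678 × 10^3 megaohms = 678
Sum: 48.7 + 670 + 24.1 + 4.37 + 678 = 1425.17

1425.17 megaohms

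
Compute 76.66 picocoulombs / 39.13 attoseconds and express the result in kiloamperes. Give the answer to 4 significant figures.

1959 kiloamperes

(76.66e-12) / (39.13e-18) = 1.95911e6 A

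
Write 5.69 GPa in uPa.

giga = 1e9, micro = 1e-6; factor is 1e15.
5.69 × 1e15 = 5690000000000000

5690000000000000 uPa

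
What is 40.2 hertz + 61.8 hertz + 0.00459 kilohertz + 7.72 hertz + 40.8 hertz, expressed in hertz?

In hertz:
  40.2 hertz → 40.2
  61.8 hertz → 61.8
  0.00459 kilohertz = 0.00459 × 10^3 hertz = 4.59
  7.72 hertz → 7.72
  40.8 hertz → 40.8
Sum: 40.2 + 61.8 + 4.59 + 7.72 + 40.8 = 155.11

155.11 hertz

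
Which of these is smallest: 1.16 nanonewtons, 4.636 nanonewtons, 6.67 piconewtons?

1.16 nanonewtons = 0.00000000116 newtons
4.636 nanonewtons = 0.000000004636 newtons
6.67 piconewtons = 0.00000000000667 newtons

6.67 piconewtons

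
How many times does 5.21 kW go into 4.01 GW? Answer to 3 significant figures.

(4.01e9) / (5.21e3) = 0.7697e6

770000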